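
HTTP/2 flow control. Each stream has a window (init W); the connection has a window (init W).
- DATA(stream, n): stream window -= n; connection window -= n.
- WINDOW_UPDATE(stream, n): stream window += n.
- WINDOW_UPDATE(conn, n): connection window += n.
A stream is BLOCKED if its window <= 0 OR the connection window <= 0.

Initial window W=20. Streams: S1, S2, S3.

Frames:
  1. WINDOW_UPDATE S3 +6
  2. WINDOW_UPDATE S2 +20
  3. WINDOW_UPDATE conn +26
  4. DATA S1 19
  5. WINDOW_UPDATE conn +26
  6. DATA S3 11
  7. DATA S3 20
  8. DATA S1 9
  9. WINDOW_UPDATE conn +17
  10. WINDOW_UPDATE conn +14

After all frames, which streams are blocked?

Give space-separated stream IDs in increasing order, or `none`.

Answer: S1 S3

Derivation:
Op 1: conn=20 S1=20 S2=20 S3=26 blocked=[]
Op 2: conn=20 S1=20 S2=40 S3=26 blocked=[]
Op 3: conn=46 S1=20 S2=40 S3=26 blocked=[]
Op 4: conn=27 S1=1 S2=40 S3=26 blocked=[]
Op 5: conn=53 S1=1 S2=40 S3=26 blocked=[]
Op 6: conn=42 S1=1 S2=40 S3=15 blocked=[]
Op 7: conn=22 S1=1 S2=40 S3=-5 blocked=[3]
Op 8: conn=13 S1=-8 S2=40 S3=-5 blocked=[1, 3]
Op 9: conn=30 S1=-8 S2=40 S3=-5 blocked=[1, 3]
Op 10: conn=44 S1=-8 S2=40 S3=-5 blocked=[1, 3]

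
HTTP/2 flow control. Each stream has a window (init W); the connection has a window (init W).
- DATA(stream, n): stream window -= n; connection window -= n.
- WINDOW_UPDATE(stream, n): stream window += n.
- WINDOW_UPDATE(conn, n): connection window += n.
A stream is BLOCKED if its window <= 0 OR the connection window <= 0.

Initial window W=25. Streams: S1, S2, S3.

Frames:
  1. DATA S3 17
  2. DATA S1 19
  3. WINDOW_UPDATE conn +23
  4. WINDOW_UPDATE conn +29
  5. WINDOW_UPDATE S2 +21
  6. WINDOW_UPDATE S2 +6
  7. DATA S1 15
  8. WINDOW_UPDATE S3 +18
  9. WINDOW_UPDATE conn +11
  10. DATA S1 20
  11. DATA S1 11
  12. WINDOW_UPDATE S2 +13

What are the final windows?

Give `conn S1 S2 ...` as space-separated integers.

Op 1: conn=8 S1=25 S2=25 S3=8 blocked=[]
Op 2: conn=-11 S1=6 S2=25 S3=8 blocked=[1, 2, 3]
Op 3: conn=12 S1=6 S2=25 S3=8 blocked=[]
Op 4: conn=41 S1=6 S2=25 S3=8 blocked=[]
Op 5: conn=41 S1=6 S2=46 S3=8 blocked=[]
Op 6: conn=41 S1=6 S2=52 S3=8 blocked=[]
Op 7: conn=26 S1=-9 S2=52 S3=8 blocked=[1]
Op 8: conn=26 S1=-9 S2=52 S3=26 blocked=[1]
Op 9: conn=37 S1=-9 S2=52 S3=26 blocked=[1]
Op 10: conn=17 S1=-29 S2=52 S3=26 blocked=[1]
Op 11: conn=6 S1=-40 S2=52 S3=26 blocked=[1]
Op 12: conn=6 S1=-40 S2=65 S3=26 blocked=[1]

Answer: 6 -40 65 26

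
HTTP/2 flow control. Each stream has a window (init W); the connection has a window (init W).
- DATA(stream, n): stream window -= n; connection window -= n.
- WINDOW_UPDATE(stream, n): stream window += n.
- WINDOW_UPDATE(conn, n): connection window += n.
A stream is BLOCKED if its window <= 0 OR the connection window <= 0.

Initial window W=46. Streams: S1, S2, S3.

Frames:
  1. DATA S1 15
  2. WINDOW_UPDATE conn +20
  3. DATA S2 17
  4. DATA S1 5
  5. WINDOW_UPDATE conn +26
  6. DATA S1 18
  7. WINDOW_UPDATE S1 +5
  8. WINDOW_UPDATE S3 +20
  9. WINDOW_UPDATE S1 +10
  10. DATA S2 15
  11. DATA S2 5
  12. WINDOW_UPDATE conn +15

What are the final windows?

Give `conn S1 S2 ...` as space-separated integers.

Op 1: conn=31 S1=31 S2=46 S3=46 blocked=[]
Op 2: conn=51 S1=31 S2=46 S3=46 blocked=[]
Op 3: conn=34 S1=31 S2=29 S3=46 blocked=[]
Op 4: conn=29 S1=26 S2=29 S3=46 blocked=[]
Op 5: conn=55 S1=26 S2=29 S3=46 blocked=[]
Op 6: conn=37 S1=8 S2=29 S3=46 blocked=[]
Op 7: conn=37 S1=13 S2=29 S3=46 blocked=[]
Op 8: conn=37 S1=13 S2=29 S3=66 blocked=[]
Op 9: conn=37 S1=23 S2=29 S3=66 blocked=[]
Op 10: conn=22 S1=23 S2=14 S3=66 blocked=[]
Op 11: conn=17 S1=23 S2=9 S3=66 blocked=[]
Op 12: conn=32 S1=23 S2=9 S3=66 blocked=[]

Answer: 32 23 9 66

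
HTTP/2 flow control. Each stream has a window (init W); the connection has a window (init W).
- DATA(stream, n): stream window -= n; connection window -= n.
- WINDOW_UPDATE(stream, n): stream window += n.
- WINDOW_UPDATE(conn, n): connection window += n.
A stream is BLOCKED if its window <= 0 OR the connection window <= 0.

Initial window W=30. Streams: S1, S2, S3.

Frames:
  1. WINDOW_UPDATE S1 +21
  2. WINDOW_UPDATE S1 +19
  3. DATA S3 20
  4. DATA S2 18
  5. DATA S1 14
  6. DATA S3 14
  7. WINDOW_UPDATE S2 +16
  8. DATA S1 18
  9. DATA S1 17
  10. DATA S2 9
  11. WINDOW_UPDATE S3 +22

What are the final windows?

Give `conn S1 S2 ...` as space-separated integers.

Answer: -80 21 19 18

Derivation:
Op 1: conn=30 S1=51 S2=30 S3=30 blocked=[]
Op 2: conn=30 S1=70 S2=30 S3=30 blocked=[]
Op 3: conn=10 S1=70 S2=30 S3=10 blocked=[]
Op 4: conn=-8 S1=70 S2=12 S3=10 blocked=[1, 2, 3]
Op 5: conn=-22 S1=56 S2=12 S3=10 blocked=[1, 2, 3]
Op 6: conn=-36 S1=56 S2=12 S3=-4 blocked=[1, 2, 3]
Op 7: conn=-36 S1=56 S2=28 S3=-4 blocked=[1, 2, 3]
Op 8: conn=-54 S1=38 S2=28 S3=-4 blocked=[1, 2, 3]
Op 9: conn=-71 S1=21 S2=28 S3=-4 blocked=[1, 2, 3]
Op 10: conn=-80 S1=21 S2=19 S3=-4 blocked=[1, 2, 3]
Op 11: conn=-80 S1=21 S2=19 S3=18 blocked=[1, 2, 3]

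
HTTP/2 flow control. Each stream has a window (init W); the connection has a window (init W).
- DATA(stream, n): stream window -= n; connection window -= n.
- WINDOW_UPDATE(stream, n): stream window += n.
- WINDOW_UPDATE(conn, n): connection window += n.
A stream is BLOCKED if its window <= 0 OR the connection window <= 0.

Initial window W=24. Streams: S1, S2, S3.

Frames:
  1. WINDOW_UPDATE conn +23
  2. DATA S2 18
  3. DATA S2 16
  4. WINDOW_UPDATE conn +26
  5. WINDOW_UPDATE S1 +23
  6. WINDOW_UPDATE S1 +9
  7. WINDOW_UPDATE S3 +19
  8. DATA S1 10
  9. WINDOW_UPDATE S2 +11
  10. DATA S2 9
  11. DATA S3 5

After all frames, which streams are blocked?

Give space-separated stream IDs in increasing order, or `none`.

Answer: S2

Derivation:
Op 1: conn=47 S1=24 S2=24 S3=24 blocked=[]
Op 2: conn=29 S1=24 S2=6 S3=24 blocked=[]
Op 3: conn=13 S1=24 S2=-10 S3=24 blocked=[2]
Op 4: conn=39 S1=24 S2=-10 S3=24 blocked=[2]
Op 5: conn=39 S1=47 S2=-10 S3=24 blocked=[2]
Op 6: conn=39 S1=56 S2=-10 S3=24 blocked=[2]
Op 7: conn=39 S1=56 S2=-10 S3=43 blocked=[2]
Op 8: conn=29 S1=46 S2=-10 S3=43 blocked=[2]
Op 9: conn=29 S1=46 S2=1 S3=43 blocked=[]
Op 10: conn=20 S1=46 S2=-8 S3=43 blocked=[2]
Op 11: conn=15 S1=46 S2=-8 S3=38 blocked=[2]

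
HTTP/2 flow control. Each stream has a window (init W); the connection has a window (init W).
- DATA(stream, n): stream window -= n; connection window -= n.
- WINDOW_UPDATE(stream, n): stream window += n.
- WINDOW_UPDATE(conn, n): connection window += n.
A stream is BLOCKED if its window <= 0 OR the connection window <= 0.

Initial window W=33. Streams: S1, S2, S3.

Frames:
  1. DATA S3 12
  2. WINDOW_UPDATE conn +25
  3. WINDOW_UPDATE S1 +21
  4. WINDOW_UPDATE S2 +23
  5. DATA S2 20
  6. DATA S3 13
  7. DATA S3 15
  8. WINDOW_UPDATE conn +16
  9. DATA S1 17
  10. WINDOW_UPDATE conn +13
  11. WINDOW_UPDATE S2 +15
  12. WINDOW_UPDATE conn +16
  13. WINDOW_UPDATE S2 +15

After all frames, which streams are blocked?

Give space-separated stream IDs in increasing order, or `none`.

Answer: S3

Derivation:
Op 1: conn=21 S1=33 S2=33 S3=21 blocked=[]
Op 2: conn=46 S1=33 S2=33 S3=21 blocked=[]
Op 3: conn=46 S1=54 S2=33 S3=21 blocked=[]
Op 4: conn=46 S1=54 S2=56 S3=21 blocked=[]
Op 5: conn=26 S1=54 S2=36 S3=21 blocked=[]
Op 6: conn=13 S1=54 S2=36 S3=8 blocked=[]
Op 7: conn=-2 S1=54 S2=36 S3=-7 blocked=[1, 2, 3]
Op 8: conn=14 S1=54 S2=36 S3=-7 blocked=[3]
Op 9: conn=-3 S1=37 S2=36 S3=-7 blocked=[1, 2, 3]
Op 10: conn=10 S1=37 S2=36 S3=-7 blocked=[3]
Op 11: conn=10 S1=37 S2=51 S3=-7 blocked=[3]
Op 12: conn=26 S1=37 S2=51 S3=-7 blocked=[3]
Op 13: conn=26 S1=37 S2=66 S3=-7 blocked=[3]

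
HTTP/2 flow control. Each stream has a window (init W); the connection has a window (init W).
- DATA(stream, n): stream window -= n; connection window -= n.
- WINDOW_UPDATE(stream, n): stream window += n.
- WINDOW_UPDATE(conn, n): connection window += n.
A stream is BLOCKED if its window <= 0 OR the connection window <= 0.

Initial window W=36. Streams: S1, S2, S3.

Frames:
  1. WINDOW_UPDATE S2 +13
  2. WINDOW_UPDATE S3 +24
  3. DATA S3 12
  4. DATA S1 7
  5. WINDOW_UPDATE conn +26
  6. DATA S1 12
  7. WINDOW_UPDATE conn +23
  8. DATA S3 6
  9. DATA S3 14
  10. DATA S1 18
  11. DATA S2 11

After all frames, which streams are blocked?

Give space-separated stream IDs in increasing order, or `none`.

Op 1: conn=36 S1=36 S2=49 S3=36 blocked=[]
Op 2: conn=36 S1=36 S2=49 S3=60 blocked=[]
Op 3: conn=24 S1=36 S2=49 S3=48 blocked=[]
Op 4: conn=17 S1=29 S2=49 S3=48 blocked=[]
Op 5: conn=43 S1=29 S2=49 S3=48 blocked=[]
Op 6: conn=31 S1=17 S2=49 S3=48 blocked=[]
Op 7: conn=54 S1=17 S2=49 S3=48 blocked=[]
Op 8: conn=48 S1=17 S2=49 S3=42 blocked=[]
Op 9: conn=34 S1=17 S2=49 S3=28 blocked=[]
Op 10: conn=16 S1=-1 S2=49 S3=28 blocked=[1]
Op 11: conn=5 S1=-1 S2=38 S3=28 blocked=[1]

Answer: S1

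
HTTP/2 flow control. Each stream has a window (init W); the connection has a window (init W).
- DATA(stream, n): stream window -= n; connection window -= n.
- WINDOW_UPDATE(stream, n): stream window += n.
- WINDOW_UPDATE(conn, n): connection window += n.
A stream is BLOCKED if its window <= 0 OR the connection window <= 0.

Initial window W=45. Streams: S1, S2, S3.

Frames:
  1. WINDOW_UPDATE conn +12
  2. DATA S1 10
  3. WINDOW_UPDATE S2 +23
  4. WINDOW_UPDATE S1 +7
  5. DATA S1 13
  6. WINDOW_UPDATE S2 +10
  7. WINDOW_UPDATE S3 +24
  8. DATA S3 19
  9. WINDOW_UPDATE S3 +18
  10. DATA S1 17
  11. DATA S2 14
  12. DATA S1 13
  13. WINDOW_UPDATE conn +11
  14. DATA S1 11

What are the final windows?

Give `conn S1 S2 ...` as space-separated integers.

Op 1: conn=57 S1=45 S2=45 S3=45 blocked=[]
Op 2: conn=47 S1=35 S2=45 S3=45 blocked=[]
Op 3: conn=47 S1=35 S2=68 S3=45 blocked=[]
Op 4: conn=47 S1=42 S2=68 S3=45 blocked=[]
Op 5: conn=34 S1=29 S2=68 S3=45 blocked=[]
Op 6: conn=34 S1=29 S2=78 S3=45 blocked=[]
Op 7: conn=34 S1=29 S2=78 S3=69 blocked=[]
Op 8: conn=15 S1=29 S2=78 S3=50 blocked=[]
Op 9: conn=15 S1=29 S2=78 S3=68 blocked=[]
Op 10: conn=-2 S1=12 S2=78 S3=68 blocked=[1, 2, 3]
Op 11: conn=-16 S1=12 S2=64 S3=68 blocked=[1, 2, 3]
Op 12: conn=-29 S1=-1 S2=64 S3=68 blocked=[1, 2, 3]
Op 13: conn=-18 S1=-1 S2=64 S3=68 blocked=[1, 2, 3]
Op 14: conn=-29 S1=-12 S2=64 S3=68 blocked=[1, 2, 3]

Answer: -29 -12 64 68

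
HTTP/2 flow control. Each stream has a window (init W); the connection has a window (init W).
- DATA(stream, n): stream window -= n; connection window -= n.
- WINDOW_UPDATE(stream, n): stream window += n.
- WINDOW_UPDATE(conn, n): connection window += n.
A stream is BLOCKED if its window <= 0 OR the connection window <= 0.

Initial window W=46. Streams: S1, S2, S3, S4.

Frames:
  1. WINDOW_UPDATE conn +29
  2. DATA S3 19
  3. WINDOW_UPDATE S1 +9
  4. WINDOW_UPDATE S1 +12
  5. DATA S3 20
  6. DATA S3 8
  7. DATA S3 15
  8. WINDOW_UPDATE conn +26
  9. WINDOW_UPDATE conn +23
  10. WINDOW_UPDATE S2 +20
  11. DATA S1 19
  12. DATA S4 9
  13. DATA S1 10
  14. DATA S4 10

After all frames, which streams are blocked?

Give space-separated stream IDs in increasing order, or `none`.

Answer: S3

Derivation:
Op 1: conn=75 S1=46 S2=46 S3=46 S4=46 blocked=[]
Op 2: conn=56 S1=46 S2=46 S3=27 S4=46 blocked=[]
Op 3: conn=56 S1=55 S2=46 S3=27 S4=46 blocked=[]
Op 4: conn=56 S1=67 S2=46 S3=27 S4=46 blocked=[]
Op 5: conn=36 S1=67 S2=46 S3=7 S4=46 blocked=[]
Op 6: conn=28 S1=67 S2=46 S3=-1 S4=46 blocked=[3]
Op 7: conn=13 S1=67 S2=46 S3=-16 S4=46 blocked=[3]
Op 8: conn=39 S1=67 S2=46 S3=-16 S4=46 blocked=[3]
Op 9: conn=62 S1=67 S2=46 S3=-16 S4=46 blocked=[3]
Op 10: conn=62 S1=67 S2=66 S3=-16 S4=46 blocked=[3]
Op 11: conn=43 S1=48 S2=66 S3=-16 S4=46 blocked=[3]
Op 12: conn=34 S1=48 S2=66 S3=-16 S4=37 blocked=[3]
Op 13: conn=24 S1=38 S2=66 S3=-16 S4=37 blocked=[3]
Op 14: conn=14 S1=38 S2=66 S3=-16 S4=27 blocked=[3]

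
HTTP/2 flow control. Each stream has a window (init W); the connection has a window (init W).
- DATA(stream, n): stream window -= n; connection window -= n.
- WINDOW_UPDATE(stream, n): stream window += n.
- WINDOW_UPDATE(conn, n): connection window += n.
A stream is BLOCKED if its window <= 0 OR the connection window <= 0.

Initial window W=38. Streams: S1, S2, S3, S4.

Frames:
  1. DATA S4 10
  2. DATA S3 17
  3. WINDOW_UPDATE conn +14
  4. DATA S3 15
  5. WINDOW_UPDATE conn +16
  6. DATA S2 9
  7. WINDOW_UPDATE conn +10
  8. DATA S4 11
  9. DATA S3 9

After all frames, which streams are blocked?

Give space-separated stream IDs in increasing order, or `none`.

Op 1: conn=28 S1=38 S2=38 S3=38 S4=28 blocked=[]
Op 2: conn=11 S1=38 S2=38 S3=21 S4=28 blocked=[]
Op 3: conn=25 S1=38 S2=38 S3=21 S4=28 blocked=[]
Op 4: conn=10 S1=38 S2=38 S3=6 S4=28 blocked=[]
Op 5: conn=26 S1=38 S2=38 S3=6 S4=28 blocked=[]
Op 6: conn=17 S1=38 S2=29 S3=6 S4=28 blocked=[]
Op 7: conn=27 S1=38 S2=29 S3=6 S4=28 blocked=[]
Op 8: conn=16 S1=38 S2=29 S3=6 S4=17 blocked=[]
Op 9: conn=7 S1=38 S2=29 S3=-3 S4=17 blocked=[3]

Answer: S3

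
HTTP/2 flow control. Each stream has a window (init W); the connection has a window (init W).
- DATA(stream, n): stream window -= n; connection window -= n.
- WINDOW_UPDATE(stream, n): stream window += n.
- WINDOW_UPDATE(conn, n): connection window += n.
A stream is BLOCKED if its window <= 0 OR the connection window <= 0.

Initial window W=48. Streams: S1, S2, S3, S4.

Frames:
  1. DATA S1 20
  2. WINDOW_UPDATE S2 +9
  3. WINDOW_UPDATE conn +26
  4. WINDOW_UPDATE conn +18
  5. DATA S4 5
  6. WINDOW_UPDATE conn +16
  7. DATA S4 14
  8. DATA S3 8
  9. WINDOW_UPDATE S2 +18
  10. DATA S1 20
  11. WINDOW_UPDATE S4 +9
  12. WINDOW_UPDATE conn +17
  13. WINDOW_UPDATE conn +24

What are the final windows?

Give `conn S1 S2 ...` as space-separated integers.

Op 1: conn=28 S1=28 S2=48 S3=48 S4=48 blocked=[]
Op 2: conn=28 S1=28 S2=57 S3=48 S4=48 blocked=[]
Op 3: conn=54 S1=28 S2=57 S3=48 S4=48 blocked=[]
Op 4: conn=72 S1=28 S2=57 S3=48 S4=48 blocked=[]
Op 5: conn=67 S1=28 S2=57 S3=48 S4=43 blocked=[]
Op 6: conn=83 S1=28 S2=57 S3=48 S4=43 blocked=[]
Op 7: conn=69 S1=28 S2=57 S3=48 S4=29 blocked=[]
Op 8: conn=61 S1=28 S2=57 S3=40 S4=29 blocked=[]
Op 9: conn=61 S1=28 S2=75 S3=40 S4=29 blocked=[]
Op 10: conn=41 S1=8 S2=75 S3=40 S4=29 blocked=[]
Op 11: conn=41 S1=8 S2=75 S3=40 S4=38 blocked=[]
Op 12: conn=58 S1=8 S2=75 S3=40 S4=38 blocked=[]
Op 13: conn=82 S1=8 S2=75 S3=40 S4=38 blocked=[]

Answer: 82 8 75 40 38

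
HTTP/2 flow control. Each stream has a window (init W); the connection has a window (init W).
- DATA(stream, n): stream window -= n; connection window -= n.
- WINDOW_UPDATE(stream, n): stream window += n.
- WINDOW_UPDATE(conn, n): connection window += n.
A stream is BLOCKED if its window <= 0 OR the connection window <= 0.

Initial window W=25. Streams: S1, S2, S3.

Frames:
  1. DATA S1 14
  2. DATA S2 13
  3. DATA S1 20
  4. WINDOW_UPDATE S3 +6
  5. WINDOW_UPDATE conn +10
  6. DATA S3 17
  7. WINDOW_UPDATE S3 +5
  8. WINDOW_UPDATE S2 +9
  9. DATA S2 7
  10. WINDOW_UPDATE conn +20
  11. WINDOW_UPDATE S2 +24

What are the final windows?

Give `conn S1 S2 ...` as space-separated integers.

Answer: -16 -9 38 19

Derivation:
Op 1: conn=11 S1=11 S2=25 S3=25 blocked=[]
Op 2: conn=-2 S1=11 S2=12 S3=25 blocked=[1, 2, 3]
Op 3: conn=-22 S1=-9 S2=12 S3=25 blocked=[1, 2, 3]
Op 4: conn=-22 S1=-9 S2=12 S3=31 blocked=[1, 2, 3]
Op 5: conn=-12 S1=-9 S2=12 S3=31 blocked=[1, 2, 3]
Op 6: conn=-29 S1=-9 S2=12 S3=14 blocked=[1, 2, 3]
Op 7: conn=-29 S1=-9 S2=12 S3=19 blocked=[1, 2, 3]
Op 8: conn=-29 S1=-9 S2=21 S3=19 blocked=[1, 2, 3]
Op 9: conn=-36 S1=-9 S2=14 S3=19 blocked=[1, 2, 3]
Op 10: conn=-16 S1=-9 S2=14 S3=19 blocked=[1, 2, 3]
Op 11: conn=-16 S1=-9 S2=38 S3=19 blocked=[1, 2, 3]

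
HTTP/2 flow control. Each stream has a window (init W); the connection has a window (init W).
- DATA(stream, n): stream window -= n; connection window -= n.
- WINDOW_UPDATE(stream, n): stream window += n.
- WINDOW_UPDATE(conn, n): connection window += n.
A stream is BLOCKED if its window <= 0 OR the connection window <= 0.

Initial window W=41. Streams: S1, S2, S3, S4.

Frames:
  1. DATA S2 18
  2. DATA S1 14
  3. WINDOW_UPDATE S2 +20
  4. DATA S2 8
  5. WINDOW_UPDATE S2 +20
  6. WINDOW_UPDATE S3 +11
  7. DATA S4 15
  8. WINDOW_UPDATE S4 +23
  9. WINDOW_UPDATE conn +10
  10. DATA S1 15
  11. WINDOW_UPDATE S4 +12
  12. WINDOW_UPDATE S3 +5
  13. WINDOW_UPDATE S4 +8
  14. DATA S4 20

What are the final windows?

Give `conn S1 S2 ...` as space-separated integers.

Op 1: conn=23 S1=41 S2=23 S3=41 S4=41 blocked=[]
Op 2: conn=9 S1=27 S2=23 S3=41 S4=41 blocked=[]
Op 3: conn=9 S1=27 S2=43 S3=41 S4=41 blocked=[]
Op 4: conn=1 S1=27 S2=35 S3=41 S4=41 blocked=[]
Op 5: conn=1 S1=27 S2=55 S3=41 S4=41 blocked=[]
Op 6: conn=1 S1=27 S2=55 S3=52 S4=41 blocked=[]
Op 7: conn=-14 S1=27 S2=55 S3=52 S4=26 blocked=[1, 2, 3, 4]
Op 8: conn=-14 S1=27 S2=55 S3=52 S4=49 blocked=[1, 2, 3, 4]
Op 9: conn=-4 S1=27 S2=55 S3=52 S4=49 blocked=[1, 2, 3, 4]
Op 10: conn=-19 S1=12 S2=55 S3=52 S4=49 blocked=[1, 2, 3, 4]
Op 11: conn=-19 S1=12 S2=55 S3=52 S4=61 blocked=[1, 2, 3, 4]
Op 12: conn=-19 S1=12 S2=55 S3=57 S4=61 blocked=[1, 2, 3, 4]
Op 13: conn=-19 S1=12 S2=55 S3=57 S4=69 blocked=[1, 2, 3, 4]
Op 14: conn=-39 S1=12 S2=55 S3=57 S4=49 blocked=[1, 2, 3, 4]

Answer: -39 12 55 57 49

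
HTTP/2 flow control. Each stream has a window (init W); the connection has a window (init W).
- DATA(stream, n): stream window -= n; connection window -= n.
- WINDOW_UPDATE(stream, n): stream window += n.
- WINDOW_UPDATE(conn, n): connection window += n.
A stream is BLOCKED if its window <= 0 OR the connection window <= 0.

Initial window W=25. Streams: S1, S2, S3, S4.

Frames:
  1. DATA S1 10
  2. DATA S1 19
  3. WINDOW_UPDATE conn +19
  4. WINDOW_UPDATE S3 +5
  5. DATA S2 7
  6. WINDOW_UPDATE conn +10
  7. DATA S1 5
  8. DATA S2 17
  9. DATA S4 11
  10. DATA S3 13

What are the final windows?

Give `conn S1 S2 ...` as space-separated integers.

Op 1: conn=15 S1=15 S2=25 S3=25 S4=25 blocked=[]
Op 2: conn=-4 S1=-4 S2=25 S3=25 S4=25 blocked=[1, 2, 3, 4]
Op 3: conn=15 S1=-4 S2=25 S3=25 S4=25 blocked=[1]
Op 4: conn=15 S1=-4 S2=25 S3=30 S4=25 blocked=[1]
Op 5: conn=8 S1=-4 S2=18 S3=30 S4=25 blocked=[1]
Op 6: conn=18 S1=-4 S2=18 S3=30 S4=25 blocked=[1]
Op 7: conn=13 S1=-9 S2=18 S3=30 S4=25 blocked=[1]
Op 8: conn=-4 S1=-9 S2=1 S3=30 S4=25 blocked=[1, 2, 3, 4]
Op 9: conn=-15 S1=-9 S2=1 S3=30 S4=14 blocked=[1, 2, 3, 4]
Op 10: conn=-28 S1=-9 S2=1 S3=17 S4=14 blocked=[1, 2, 3, 4]

Answer: -28 -9 1 17 14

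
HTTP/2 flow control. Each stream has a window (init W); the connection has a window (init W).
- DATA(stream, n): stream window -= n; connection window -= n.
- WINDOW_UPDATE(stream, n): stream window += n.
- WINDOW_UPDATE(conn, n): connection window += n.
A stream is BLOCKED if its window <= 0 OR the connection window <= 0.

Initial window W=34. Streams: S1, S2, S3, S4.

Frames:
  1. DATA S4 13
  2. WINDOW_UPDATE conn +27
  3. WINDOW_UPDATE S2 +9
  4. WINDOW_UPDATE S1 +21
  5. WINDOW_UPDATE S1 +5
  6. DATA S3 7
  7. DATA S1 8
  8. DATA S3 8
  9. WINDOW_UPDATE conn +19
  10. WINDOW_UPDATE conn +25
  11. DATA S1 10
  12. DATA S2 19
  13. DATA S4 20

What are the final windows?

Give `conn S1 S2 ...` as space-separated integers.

Op 1: conn=21 S1=34 S2=34 S3=34 S4=21 blocked=[]
Op 2: conn=48 S1=34 S2=34 S3=34 S4=21 blocked=[]
Op 3: conn=48 S1=34 S2=43 S3=34 S4=21 blocked=[]
Op 4: conn=48 S1=55 S2=43 S3=34 S4=21 blocked=[]
Op 5: conn=48 S1=60 S2=43 S3=34 S4=21 blocked=[]
Op 6: conn=41 S1=60 S2=43 S3=27 S4=21 blocked=[]
Op 7: conn=33 S1=52 S2=43 S3=27 S4=21 blocked=[]
Op 8: conn=25 S1=52 S2=43 S3=19 S4=21 blocked=[]
Op 9: conn=44 S1=52 S2=43 S3=19 S4=21 blocked=[]
Op 10: conn=69 S1=52 S2=43 S3=19 S4=21 blocked=[]
Op 11: conn=59 S1=42 S2=43 S3=19 S4=21 blocked=[]
Op 12: conn=40 S1=42 S2=24 S3=19 S4=21 blocked=[]
Op 13: conn=20 S1=42 S2=24 S3=19 S4=1 blocked=[]

Answer: 20 42 24 19 1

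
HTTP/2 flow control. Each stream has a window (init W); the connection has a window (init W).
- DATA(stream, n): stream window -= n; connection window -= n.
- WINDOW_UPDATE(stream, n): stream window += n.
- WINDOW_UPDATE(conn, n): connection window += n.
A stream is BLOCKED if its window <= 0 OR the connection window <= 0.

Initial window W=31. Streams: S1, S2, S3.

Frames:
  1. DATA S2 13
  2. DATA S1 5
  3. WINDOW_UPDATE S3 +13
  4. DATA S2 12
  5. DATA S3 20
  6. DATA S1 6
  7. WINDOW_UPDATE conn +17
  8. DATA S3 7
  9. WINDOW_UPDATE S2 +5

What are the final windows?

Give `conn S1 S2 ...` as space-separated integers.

Answer: -15 20 11 17

Derivation:
Op 1: conn=18 S1=31 S2=18 S3=31 blocked=[]
Op 2: conn=13 S1=26 S2=18 S3=31 blocked=[]
Op 3: conn=13 S1=26 S2=18 S3=44 blocked=[]
Op 4: conn=1 S1=26 S2=6 S3=44 blocked=[]
Op 5: conn=-19 S1=26 S2=6 S3=24 blocked=[1, 2, 3]
Op 6: conn=-25 S1=20 S2=6 S3=24 blocked=[1, 2, 3]
Op 7: conn=-8 S1=20 S2=6 S3=24 blocked=[1, 2, 3]
Op 8: conn=-15 S1=20 S2=6 S3=17 blocked=[1, 2, 3]
Op 9: conn=-15 S1=20 S2=11 S3=17 blocked=[1, 2, 3]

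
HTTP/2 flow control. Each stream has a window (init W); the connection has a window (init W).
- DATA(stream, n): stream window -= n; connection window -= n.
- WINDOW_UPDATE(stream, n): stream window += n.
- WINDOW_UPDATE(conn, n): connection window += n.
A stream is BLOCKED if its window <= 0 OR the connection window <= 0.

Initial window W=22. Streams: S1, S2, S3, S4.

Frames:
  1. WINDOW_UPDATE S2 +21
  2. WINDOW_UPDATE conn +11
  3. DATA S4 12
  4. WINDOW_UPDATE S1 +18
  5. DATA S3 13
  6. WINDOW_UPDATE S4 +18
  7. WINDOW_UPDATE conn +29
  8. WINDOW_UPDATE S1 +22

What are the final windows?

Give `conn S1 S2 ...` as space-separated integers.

Op 1: conn=22 S1=22 S2=43 S3=22 S4=22 blocked=[]
Op 2: conn=33 S1=22 S2=43 S3=22 S4=22 blocked=[]
Op 3: conn=21 S1=22 S2=43 S3=22 S4=10 blocked=[]
Op 4: conn=21 S1=40 S2=43 S3=22 S4=10 blocked=[]
Op 5: conn=8 S1=40 S2=43 S3=9 S4=10 blocked=[]
Op 6: conn=8 S1=40 S2=43 S3=9 S4=28 blocked=[]
Op 7: conn=37 S1=40 S2=43 S3=9 S4=28 blocked=[]
Op 8: conn=37 S1=62 S2=43 S3=9 S4=28 blocked=[]

Answer: 37 62 43 9 28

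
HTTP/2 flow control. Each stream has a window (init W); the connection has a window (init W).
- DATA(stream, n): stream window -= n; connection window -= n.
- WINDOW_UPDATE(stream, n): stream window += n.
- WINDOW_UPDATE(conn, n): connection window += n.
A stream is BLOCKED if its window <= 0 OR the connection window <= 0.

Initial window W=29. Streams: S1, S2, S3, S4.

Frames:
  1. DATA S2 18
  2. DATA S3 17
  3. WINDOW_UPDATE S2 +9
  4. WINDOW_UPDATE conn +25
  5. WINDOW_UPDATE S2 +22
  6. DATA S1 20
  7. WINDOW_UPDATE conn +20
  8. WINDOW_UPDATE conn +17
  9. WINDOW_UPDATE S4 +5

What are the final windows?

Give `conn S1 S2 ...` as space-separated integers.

Answer: 36 9 42 12 34

Derivation:
Op 1: conn=11 S1=29 S2=11 S3=29 S4=29 blocked=[]
Op 2: conn=-6 S1=29 S2=11 S3=12 S4=29 blocked=[1, 2, 3, 4]
Op 3: conn=-6 S1=29 S2=20 S3=12 S4=29 blocked=[1, 2, 3, 4]
Op 4: conn=19 S1=29 S2=20 S3=12 S4=29 blocked=[]
Op 5: conn=19 S1=29 S2=42 S3=12 S4=29 blocked=[]
Op 6: conn=-1 S1=9 S2=42 S3=12 S4=29 blocked=[1, 2, 3, 4]
Op 7: conn=19 S1=9 S2=42 S3=12 S4=29 blocked=[]
Op 8: conn=36 S1=9 S2=42 S3=12 S4=29 blocked=[]
Op 9: conn=36 S1=9 S2=42 S3=12 S4=34 blocked=[]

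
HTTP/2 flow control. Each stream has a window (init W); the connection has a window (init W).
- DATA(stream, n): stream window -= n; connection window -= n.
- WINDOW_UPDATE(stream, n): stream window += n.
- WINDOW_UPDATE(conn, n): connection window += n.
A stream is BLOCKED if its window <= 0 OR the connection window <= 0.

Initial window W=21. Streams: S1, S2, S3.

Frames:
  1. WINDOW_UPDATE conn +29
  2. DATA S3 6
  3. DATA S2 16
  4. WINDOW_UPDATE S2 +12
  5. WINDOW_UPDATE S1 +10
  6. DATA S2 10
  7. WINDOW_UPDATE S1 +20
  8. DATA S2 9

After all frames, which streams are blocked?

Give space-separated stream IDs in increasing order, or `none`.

Answer: S2

Derivation:
Op 1: conn=50 S1=21 S2=21 S3=21 blocked=[]
Op 2: conn=44 S1=21 S2=21 S3=15 blocked=[]
Op 3: conn=28 S1=21 S2=5 S3=15 blocked=[]
Op 4: conn=28 S1=21 S2=17 S3=15 blocked=[]
Op 5: conn=28 S1=31 S2=17 S3=15 blocked=[]
Op 6: conn=18 S1=31 S2=7 S3=15 blocked=[]
Op 7: conn=18 S1=51 S2=7 S3=15 blocked=[]
Op 8: conn=9 S1=51 S2=-2 S3=15 blocked=[2]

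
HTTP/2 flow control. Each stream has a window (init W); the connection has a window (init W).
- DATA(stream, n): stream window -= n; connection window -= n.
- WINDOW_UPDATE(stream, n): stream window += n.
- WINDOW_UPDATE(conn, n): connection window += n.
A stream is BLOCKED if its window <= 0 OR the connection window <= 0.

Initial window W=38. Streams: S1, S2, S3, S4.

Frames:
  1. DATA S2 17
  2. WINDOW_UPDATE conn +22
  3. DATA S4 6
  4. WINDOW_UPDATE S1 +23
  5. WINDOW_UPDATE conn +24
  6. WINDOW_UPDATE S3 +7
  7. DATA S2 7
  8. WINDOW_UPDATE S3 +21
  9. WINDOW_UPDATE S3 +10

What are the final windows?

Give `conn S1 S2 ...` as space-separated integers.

Op 1: conn=21 S1=38 S2=21 S3=38 S4=38 blocked=[]
Op 2: conn=43 S1=38 S2=21 S3=38 S4=38 blocked=[]
Op 3: conn=37 S1=38 S2=21 S3=38 S4=32 blocked=[]
Op 4: conn=37 S1=61 S2=21 S3=38 S4=32 blocked=[]
Op 5: conn=61 S1=61 S2=21 S3=38 S4=32 blocked=[]
Op 6: conn=61 S1=61 S2=21 S3=45 S4=32 blocked=[]
Op 7: conn=54 S1=61 S2=14 S3=45 S4=32 blocked=[]
Op 8: conn=54 S1=61 S2=14 S3=66 S4=32 blocked=[]
Op 9: conn=54 S1=61 S2=14 S3=76 S4=32 blocked=[]

Answer: 54 61 14 76 32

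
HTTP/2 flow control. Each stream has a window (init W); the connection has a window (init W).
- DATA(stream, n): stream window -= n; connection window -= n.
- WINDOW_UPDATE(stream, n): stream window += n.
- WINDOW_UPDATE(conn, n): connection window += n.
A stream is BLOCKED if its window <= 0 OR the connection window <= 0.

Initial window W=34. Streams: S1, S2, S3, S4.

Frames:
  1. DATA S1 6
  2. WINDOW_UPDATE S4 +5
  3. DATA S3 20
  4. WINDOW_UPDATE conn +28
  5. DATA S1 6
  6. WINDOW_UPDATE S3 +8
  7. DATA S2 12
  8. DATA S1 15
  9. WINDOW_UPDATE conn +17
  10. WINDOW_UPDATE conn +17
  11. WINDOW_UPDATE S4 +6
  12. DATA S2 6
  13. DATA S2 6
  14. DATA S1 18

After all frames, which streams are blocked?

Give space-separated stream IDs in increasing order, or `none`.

Answer: S1

Derivation:
Op 1: conn=28 S1=28 S2=34 S3=34 S4=34 blocked=[]
Op 2: conn=28 S1=28 S2=34 S3=34 S4=39 blocked=[]
Op 3: conn=8 S1=28 S2=34 S3=14 S4=39 blocked=[]
Op 4: conn=36 S1=28 S2=34 S3=14 S4=39 blocked=[]
Op 5: conn=30 S1=22 S2=34 S3=14 S4=39 blocked=[]
Op 6: conn=30 S1=22 S2=34 S3=22 S4=39 blocked=[]
Op 7: conn=18 S1=22 S2=22 S3=22 S4=39 blocked=[]
Op 8: conn=3 S1=7 S2=22 S3=22 S4=39 blocked=[]
Op 9: conn=20 S1=7 S2=22 S3=22 S4=39 blocked=[]
Op 10: conn=37 S1=7 S2=22 S3=22 S4=39 blocked=[]
Op 11: conn=37 S1=7 S2=22 S3=22 S4=45 blocked=[]
Op 12: conn=31 S1=7 S2=16 S3=22 S4=45 blocked=[]
Op 13: conn=25 S1=7 S2=10 S3=22 S4=45 blocked=[]
Op 14: conn=7 S1=-11 S2=10 S3=22 S4=45 blocked=[1]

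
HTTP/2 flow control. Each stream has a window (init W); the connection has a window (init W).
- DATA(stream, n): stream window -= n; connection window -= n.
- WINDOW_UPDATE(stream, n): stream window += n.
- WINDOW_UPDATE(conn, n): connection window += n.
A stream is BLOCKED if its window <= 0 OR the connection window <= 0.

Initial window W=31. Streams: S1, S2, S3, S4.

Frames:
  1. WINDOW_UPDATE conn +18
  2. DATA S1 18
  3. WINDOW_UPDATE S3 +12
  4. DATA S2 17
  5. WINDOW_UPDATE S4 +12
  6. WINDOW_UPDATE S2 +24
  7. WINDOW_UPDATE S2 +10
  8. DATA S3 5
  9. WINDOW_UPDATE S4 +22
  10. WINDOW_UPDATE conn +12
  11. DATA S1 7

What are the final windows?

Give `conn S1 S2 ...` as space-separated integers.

Op 1: conn=49 S1=31 S2=31 S3=31 S4=31 blocked=[]
Op 2: conn=31 S1=13 S2=31 S3=31 S4=31 blocked=[]
Op 3: conn=31 S1=13 S2=31 S3=43 S4=31 blocked=[]
Op 4: conn=14 S1=13 S2=14 S3=43 S4=31 blocked=[]
Op 5: conn=14 S1=13 S2=14 S3=43 S4=43 blocked=[]
Op 6: conn=14 S1=13 S2=38 S3=43 S4=43 blocked=[]
Op 7: conn=14 S1=13 S2=48 S3=43 S4=43 blocked=[]
Op 8: conn=9 S1=13 S2=48 S3=38 S4=43 blocked=[]
Op 9: conn=9 S1=13 S2=48 S3=38 S4=65 blocked=[]
Op 10: conn=21 S1=13 S2=48 S3=38 S4=65 blocked=[]
Op 11: conn=14 S1=6 S2=48 S3=38 S4=65 blocked=[]

Answer: 14 6 48 38 65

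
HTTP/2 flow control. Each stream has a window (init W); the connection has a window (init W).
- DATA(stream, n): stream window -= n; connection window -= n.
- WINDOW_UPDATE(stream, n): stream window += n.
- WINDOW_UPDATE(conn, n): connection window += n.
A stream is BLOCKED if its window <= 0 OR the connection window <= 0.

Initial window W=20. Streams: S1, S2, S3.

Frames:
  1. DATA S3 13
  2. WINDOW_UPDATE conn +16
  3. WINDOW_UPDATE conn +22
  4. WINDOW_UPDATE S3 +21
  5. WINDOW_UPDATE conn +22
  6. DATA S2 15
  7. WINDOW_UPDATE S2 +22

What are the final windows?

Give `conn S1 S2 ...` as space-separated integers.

Op 1: conn=7 S1=20 S2=20 S3=7 blocked=[]
Op 2: conn=23 S1=20 S2=20 S3=7 blocked=[]
Op 3: conn=45 S1=20 S2=20 S3=7 blocked=[]
Op 4: conn=45 S1=20 S2=20 S3=28 blocked=[]
Op 5: conn=67 S1=20 S2=20 S3=28 blocked=[]
Op 6: conn=52 S1=20 S2=5 S3=28 blocked=[]
Op 7: conn=52 S1=20 S2=27 S3=28 blocked=[]

Answer: 52 20 27 28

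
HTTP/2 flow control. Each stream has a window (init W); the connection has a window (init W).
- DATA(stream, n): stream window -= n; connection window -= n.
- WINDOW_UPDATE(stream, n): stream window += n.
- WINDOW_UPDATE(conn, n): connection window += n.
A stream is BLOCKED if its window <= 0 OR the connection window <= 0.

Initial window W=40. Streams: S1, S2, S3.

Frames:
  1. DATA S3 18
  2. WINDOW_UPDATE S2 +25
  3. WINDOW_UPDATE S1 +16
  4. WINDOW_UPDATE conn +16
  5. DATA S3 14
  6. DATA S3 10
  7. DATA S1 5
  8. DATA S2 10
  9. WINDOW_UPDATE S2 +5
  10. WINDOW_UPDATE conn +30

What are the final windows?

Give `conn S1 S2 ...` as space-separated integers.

Answer: 29 51 60 -2

Derivation:
Op 1: conn=22 S1=40 S2=40 S3=22 blocked=[]
Op 2: conn=22 S1=40 S2=65 S3=22 blocked=[]
Op 3: conn=22 S1=56 S2=65 S3=22 blocked=[]
Op 4: conn=38 S1=56 S2=65 S3=22 blocked=[]
Op 5: conn=24 S1=56 S2=65 S3=8 blocked=[]
Op 6: conn=14 S1=56 S2=65 S3=-2 blocked=[3]
Op 7: conn=9 S1=51 S2=65 S3=-2 blocked=[3]
Op 8: conn=-1 S1=51 S2=55 S3=-2 blocked=[1, 2, 3]
Op 9: conn=-1 S1=51 S2=60 S3=-2 blocked=[1, 2, 3]
Op 10: conn=29 S1=51 S2=60 S3=-2 blocked=[3]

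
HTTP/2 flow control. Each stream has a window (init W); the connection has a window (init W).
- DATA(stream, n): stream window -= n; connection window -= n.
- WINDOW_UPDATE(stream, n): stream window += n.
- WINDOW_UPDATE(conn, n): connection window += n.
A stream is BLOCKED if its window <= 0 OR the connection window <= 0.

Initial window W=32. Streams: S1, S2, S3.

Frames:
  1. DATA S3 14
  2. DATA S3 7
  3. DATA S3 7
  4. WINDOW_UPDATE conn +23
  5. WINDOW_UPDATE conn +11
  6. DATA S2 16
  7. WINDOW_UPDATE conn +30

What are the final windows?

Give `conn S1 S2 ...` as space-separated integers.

Answer: 52 32 16 4

Derivation:
Op 1: conn=18 S1=32 S2=32 S3=18 blocked=[]
Op 2: conn=11 S1=32 S2=32 S3=11 blocked=[]
Op 3: conn=4 S1=32 S2=32 S3=4 blocked=[]
Op 4: conn=27 S1=32 S2=32 S3=4 blocked=[]
Op 5: conn=38 S1=32 S2=32 S3=4 blocked=[]
Op 6: conn=22 S1=32 S2=16 S3=4 blocked=[]
Op 7: conn=52 S1=32 S2=16 S3=4 blocked=[]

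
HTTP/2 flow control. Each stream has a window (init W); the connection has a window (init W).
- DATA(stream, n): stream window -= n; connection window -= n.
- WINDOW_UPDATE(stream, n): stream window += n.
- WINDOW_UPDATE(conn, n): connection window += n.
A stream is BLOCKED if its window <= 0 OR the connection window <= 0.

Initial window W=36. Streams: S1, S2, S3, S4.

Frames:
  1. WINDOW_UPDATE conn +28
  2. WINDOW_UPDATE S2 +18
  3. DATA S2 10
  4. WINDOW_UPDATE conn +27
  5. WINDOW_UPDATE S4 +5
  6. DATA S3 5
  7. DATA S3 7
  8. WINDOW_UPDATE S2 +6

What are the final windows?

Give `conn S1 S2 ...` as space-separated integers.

Answer: 69 36 50 24 41

Derivation:
Op 1: conn=64 S1=36 S2=36 S3=36 S4=36 blocked=[]
Op 2: conn=64 S1=36 S2=54 S3=36 S4=36 blocked=[]
Op 3: conn=54 S1=36 S2=44 S3=36 S4=36 blocked=[]
Op 4: conn=81 S1=36 S2=44 S3=36 S4=36 blocked=[]
Op 5: conn=81 S1=36 S2=44 S3=36 S4=41 blocked=[]
Op 6: conn=76 S1=36 S2=44 S3=31 S4=41 blocked=[]
Op 7: conn=69 S1=36 S2=44 S3=24 S4=41 blocked=[]
Op 8: conn=69 S1=36 S2=50 S3=24 S4=41 blocked=[]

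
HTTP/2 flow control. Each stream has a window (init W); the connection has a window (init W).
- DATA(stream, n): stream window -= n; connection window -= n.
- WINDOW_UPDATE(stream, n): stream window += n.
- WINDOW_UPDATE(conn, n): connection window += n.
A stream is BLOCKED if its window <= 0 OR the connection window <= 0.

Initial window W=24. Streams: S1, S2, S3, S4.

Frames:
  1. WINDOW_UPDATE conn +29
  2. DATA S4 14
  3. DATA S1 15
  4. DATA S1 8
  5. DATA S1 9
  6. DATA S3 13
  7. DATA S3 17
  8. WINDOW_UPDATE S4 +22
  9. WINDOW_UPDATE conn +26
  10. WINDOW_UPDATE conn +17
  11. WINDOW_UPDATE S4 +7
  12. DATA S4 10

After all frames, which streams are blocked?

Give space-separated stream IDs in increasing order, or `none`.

Op 1: conn=53 S1=24 S2=24 S3=24 S4=24 blocked=[]
Op 2: conn=39 S1=24 S2=24 S3=24 S4=10 blocked=[]
Op 3: conn=24 S1=9 S2=24 S3=24 S4=10 blocked=[]
Op 4: conn=16 S1=1 S2=24 S3=24 S4=10 blocked=[]
Op 5: conn=7 S1=-8 S2=24 S3=24 S4=10 blocked=[1]
Op 6: conn=-6 S1=-8 S2=24 S3=11 S4=10 blocked=[1, 2, 3, 4]
Op 7: conn=-23 S1=-8 S2=24 S3=-6 S4=10 blocked=[1, 2, 3, 4]
Op 8: conn=-23 S1=-8 S2=24 S3=-6 S4=32 blocked=[1, 2, 3, 4]
Op 9: conn=3 S1=-8 S2=24 S3=-6 S4=32 blocked=[1, 3]
Op 10: conn=20 S1=-8 S2=24 S3=-6 S4=32 blocked=[1, 3]
Op 11: conn=20 S1=-8 S2=24 S3=-6 S4=39 blocked=[1, 3]
Op 12: conn=10 S1=-8 S2=24 S3=-6 S4=29 blocked=[1, 3]

Answer: S1 S3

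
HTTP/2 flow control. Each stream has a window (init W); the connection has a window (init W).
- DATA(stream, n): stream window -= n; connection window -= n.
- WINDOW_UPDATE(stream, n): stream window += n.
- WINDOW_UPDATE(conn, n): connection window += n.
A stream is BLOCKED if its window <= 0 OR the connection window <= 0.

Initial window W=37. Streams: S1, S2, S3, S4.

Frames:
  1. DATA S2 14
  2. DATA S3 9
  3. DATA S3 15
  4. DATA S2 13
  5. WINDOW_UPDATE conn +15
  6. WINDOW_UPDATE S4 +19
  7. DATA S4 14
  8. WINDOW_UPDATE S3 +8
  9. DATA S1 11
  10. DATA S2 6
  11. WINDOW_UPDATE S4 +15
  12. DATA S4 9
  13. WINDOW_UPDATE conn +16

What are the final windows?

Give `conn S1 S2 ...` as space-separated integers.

Op 1: conn=23 S1=37 S2=23 S3=37 S4=37 blocked=[]
Op 2: conn=14 S1=37 S2=23 S3=28 S4=37 blocked=[]
Op 3: conn=-1 S1=37 S2=23 S3=13 S4=37 blocked=[1, 2, 3, 4]
Op 4: conn=-14 S1=37 S2=10 S3=13 S4=37 blocked=[1, 2, 3, 4]
Op 5: conn=1 S1=37 S2=10 S3=13 S4=37 blocked=[]
Op 6: conn=1 S1=37 S2=10 S3=13 S4=56 blocked=[]
Op 7: conn=-13 S1=37 S2=10 S3=13 S4=42 blocked=[1, 2, 3, 4]
Op 8: conn=-13 S1=37 S2=10 S3=21 S4=42 blocked=[1, 2, 3, 4]
Op 9: conn=-24 S1=26 S2=10 S3=21 S4=42 blocked=[1, 2, 3, 4]
Op 10: conn=-30 S1=26 S2=4 S3=21 S4=42 blocked=[1, 2, 3, 4]
Op 11: conn=-30 S1=26 S2=4 S3=21 S4=57 blocked=[1, 2, 3, 4]
Op 12: conn=-39 S1=26 S2=4 S3=21 S4=48 blocked=[1, 2, 3, 4]
Op 13: conn=-23 S1=26 S2=4 S3=21 S4=48 blocked=[1, 2, 3, 4]

Answer: -23 26 4 21 48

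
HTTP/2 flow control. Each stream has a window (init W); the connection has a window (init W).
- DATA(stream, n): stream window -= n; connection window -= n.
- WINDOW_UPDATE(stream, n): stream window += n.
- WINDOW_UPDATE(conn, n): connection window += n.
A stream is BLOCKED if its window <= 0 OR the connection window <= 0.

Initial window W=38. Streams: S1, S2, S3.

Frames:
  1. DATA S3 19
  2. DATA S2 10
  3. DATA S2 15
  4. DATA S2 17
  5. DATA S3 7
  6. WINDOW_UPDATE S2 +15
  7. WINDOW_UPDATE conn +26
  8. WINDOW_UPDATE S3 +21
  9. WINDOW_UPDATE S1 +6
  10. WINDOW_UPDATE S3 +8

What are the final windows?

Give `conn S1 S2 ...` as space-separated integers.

Answer: -4 44 11 41

Derivation:
Op 1: conn=19 S1=38 S2=38 S3=19 blocked=[]
Op 2: conn=9 S1=38 S2=28 S3=19 blocked=[]
Op 3: conn=-6 S1=38 S2=13 S3=19 blocked=[1, 2, 3]
Op 4: conn=-23 S1=38 S2=-4 S3=19 blocked=[1, 2, 3]
Op 5: conn=-30 S1=38 S2=-4 S3=12 blocked=[1, 2, 3]
Op 6: conn=-30 S1=38 S2=11 S3=12 blocked=[1, 2, 3]
Op 7: conn=-4 S1=38 S2=11 S3=12 blocked=[1, 2, 3]
Op 8: conn=-4 S1=38 S2=11 S3=33 blocked=[1, 2, 3]
Op 9: conn=-4 S1=44 S2=11 S3=33 blocked=[1, 2, 3]
Op 10: conn=-4 S1=44 S2=11 S3=41 blocked=[1, 2, 3]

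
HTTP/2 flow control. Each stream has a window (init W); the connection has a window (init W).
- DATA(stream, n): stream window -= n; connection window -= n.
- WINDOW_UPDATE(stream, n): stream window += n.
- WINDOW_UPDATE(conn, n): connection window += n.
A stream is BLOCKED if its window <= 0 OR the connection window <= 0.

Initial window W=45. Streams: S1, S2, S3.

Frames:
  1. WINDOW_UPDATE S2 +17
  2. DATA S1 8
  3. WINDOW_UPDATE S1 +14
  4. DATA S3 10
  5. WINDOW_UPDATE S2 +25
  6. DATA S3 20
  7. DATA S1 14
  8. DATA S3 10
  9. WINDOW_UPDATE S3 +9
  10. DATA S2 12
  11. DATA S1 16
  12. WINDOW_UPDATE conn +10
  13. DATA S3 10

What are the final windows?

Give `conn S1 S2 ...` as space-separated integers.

Answer: -45 21 75 4

Derivation:
Op 1: conn=45 S1=45 S2=62 S3=45 blocked=[]
Op 2: conn=37 S1=37 S2=62 S3=45 blocked=[]
Op 3: conn=37 S1=51 S2=62 S3=45 blocked=[]
Op 4: conn=27 S1=51 S2=62 S3=35 blocked=[]
Op 5: conn=27 S1=51 S2=87 S3=35 blocked=[]
Op 6: conn=7 S1=51 S2=87 S3=15 blocked=[]
Op 7: conn=-7 S1=37 S2=87 S3=15 blocked=[1, 2, 3]
Op 8: conn=-17 S1=37 S2=87 S3=5 blocked=[1, 2, 3]
Op 9: conn=-17 S1=37 S2=87 S3=14 blocked=[1, 2, 3]
Op 10: conn=-29 S1=37 S2=75 S3=14 blocked=[1, 2, 3]
Op 11: conn=-45 S1=21 S2=75 S3=14 blocked=[1, 2, 3]
Op 12: conn=-35 S1=21 S2=75 S3=14 blocked=[1, 2, 3]
Op 13: conn=-45 S1=21 S2=75 S3=4 blocked=[1, 2, 3]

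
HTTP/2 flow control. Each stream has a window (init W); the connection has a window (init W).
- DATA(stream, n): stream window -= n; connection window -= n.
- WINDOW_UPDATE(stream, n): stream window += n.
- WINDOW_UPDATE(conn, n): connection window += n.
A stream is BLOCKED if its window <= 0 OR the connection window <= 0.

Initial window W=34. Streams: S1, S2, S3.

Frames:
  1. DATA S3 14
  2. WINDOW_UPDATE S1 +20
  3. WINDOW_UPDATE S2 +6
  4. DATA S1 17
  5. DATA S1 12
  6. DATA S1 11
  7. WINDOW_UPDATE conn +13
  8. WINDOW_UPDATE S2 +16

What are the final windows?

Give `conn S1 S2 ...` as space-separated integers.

Op 1: conn=20 S1=34 S2=34 S3=20 blocked=[]
Op 2: conn=20 S1=54 S2=34 S3=20 blocked=[]
Op 3: conn=20 S1=54 S2=40 S3=20 blocked=[]
Op 4: conn=3 S1=37 S2=40 S3=20 blocked=[]
Op 5: conn=-9 S1=25 S2=40 S3=20 blocked=[1, 2, 3]
Op 6: conn=-20 S1=14 S2=40 S3=20 blocked=[1, 2, 3]
Op 7: conn=-7 S1=14 S2=40 S3=20 blocked=[1, 2, 3]
Op 8: conn=-7 S1=14 S2=56 S3=20 blocked=[1, 2, 3]

Answer: -7 14 56 20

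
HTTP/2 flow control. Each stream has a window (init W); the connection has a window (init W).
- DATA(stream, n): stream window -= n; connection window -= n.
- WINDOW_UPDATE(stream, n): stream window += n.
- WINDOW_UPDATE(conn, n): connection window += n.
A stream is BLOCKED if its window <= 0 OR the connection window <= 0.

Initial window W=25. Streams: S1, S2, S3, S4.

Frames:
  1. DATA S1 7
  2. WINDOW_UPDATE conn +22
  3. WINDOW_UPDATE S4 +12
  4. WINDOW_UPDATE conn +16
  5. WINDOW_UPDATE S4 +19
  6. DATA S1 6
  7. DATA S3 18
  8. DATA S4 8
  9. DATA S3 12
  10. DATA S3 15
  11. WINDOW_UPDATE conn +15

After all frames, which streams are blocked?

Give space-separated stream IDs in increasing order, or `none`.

Op 1: conn=18 S1=18 S2=25 S3=25 S4=25 blocked=[]
Op 2: conn=40 S1=18 S2=25 S3=25 S4=25 blocked=[]
Op 3: conn=40 S1=18 S2=25 S3=25 S4=37 blocked=[]
Op 4: conn=56 S1=18 S2=25 S3=25 S4=37 blocked=[]
Op 5: conn=56 S1=18 S2=25 S3=25 S4=56 blocked=[]
Op 6: conn=50 S1=12 S2=25 S3=25 S4=56 blocked=[]
Op 7: conn=32 S1=12 S2=25 S3=7 S4=56 blocked=[]
Op 8: conn=24 S1=12 S2=25 S3=7 S4=48 blocked=[]
Op 9: conn=12 S1=12 S2=25 S3=-5 S4=48 blocked=[3]
Op 10: conn=-3 S1=12 S2=25 S3=-20 S4=48 blocked=[1, 2, 3, 4]
Op 11: conn=12 S1=12 S2=25 S3=-20 S4=48 blocked=[3]

Answer: S3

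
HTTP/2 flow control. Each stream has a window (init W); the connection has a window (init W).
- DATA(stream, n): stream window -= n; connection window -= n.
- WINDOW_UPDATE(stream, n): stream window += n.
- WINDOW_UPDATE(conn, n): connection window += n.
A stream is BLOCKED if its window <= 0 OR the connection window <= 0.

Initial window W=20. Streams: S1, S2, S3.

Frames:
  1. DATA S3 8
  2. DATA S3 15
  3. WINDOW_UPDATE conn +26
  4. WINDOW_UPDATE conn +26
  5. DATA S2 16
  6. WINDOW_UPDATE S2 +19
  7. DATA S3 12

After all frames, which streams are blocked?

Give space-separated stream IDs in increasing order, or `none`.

Answer: S3

Derivation:
Op 1: conn=12 S1=20 S2=20 S3=12 blocked=[]
Op 2: conn=-3 S1=20 S2=20 S3=-3 blocked=[1, 2, 3]
Op 3: conn=23 S1=20 S2=20 S3=-3 blocked=[3]
Op 4: conn=49 S1=20 S2=20 S3=-3 blocked=[3]
Op 5: conn=33 S1=20 S2=4 S3=-3 blocked=[3]
Op 6: conn=33 S1=20 S2=23 S3=-3 blocked=[3]
Op 7: conn=21 S1=20 S2=23 S3=-15 blocked=[3]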